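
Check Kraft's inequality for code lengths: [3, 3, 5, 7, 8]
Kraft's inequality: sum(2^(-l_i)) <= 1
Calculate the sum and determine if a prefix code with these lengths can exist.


Sum = 2^(-3) + 2^(-3) + 2^(-5) + 2^(-7) + 2^(-8)
    = 0.125 + 0.125 + 0.03125 + 0.0078125 + 0.00390625
    = 75/256 = 0.29296875
Since 0.29296875 <= 1, Kraft's inequality IS satisfied.
A prefix code with these lengths CAN exist.

Kraft sum = 0.29296875. Satisfied.


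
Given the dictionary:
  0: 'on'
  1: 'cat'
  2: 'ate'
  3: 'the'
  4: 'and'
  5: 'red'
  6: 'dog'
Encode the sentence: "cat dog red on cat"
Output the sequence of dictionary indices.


Look up each word in the dictionary:
  'cat' -> 1
  'dog' -> 6
  'red' -> 5
  'on' -> 0
  'cat' -> 1

Encoded: [1, 6, 5, 0, 1]


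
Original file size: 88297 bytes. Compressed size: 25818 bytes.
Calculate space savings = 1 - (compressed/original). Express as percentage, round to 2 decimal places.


ratio = compressed/original = 25818/88297 = 0.2924
savings = 1 - ratio = 1 - 0.2924 = 0.7076
as a percentage: 0.7076 * 100 = 70.76%

Space savings = 1 - 25818/88297 = 70.76%


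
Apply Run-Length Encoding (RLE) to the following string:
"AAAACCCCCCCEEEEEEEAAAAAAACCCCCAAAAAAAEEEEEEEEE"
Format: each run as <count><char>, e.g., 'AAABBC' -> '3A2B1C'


Scanning runs left to right:
  i=0: run of 'A' x 4 -> '4A'
  i=4: run of 'C' x 7 -> '7C'
  i=11: run of 'E' x 7 -> '7E'
  i=18: run of 'A' x 7 -> '7A'
  i=25: run of 'C' x 5 -> '5C'
  i=30: run of 'A' x 7 -> '7A'
  i=37: run of 'E' x 9 -> '9E'

RLE = 4A7C7E7A5C7A9E


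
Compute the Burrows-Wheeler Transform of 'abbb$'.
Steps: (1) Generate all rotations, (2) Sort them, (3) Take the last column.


Rotations (sorted):
  0: $abbb -> last char: b
  1: abbb$ -> last char: $
  2: b$abb -> last char: b
  3: bb$ab -> last char: b
  4: bbb$a -> last char: a


BWT = b$bba


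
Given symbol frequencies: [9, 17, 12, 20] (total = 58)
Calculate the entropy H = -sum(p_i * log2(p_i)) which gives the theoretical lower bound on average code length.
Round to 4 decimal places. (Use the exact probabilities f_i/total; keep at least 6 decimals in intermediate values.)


Per-symbol terms -p_i * log2(p_i) with p_i = f_i/58:
  p = 9/58 = 0.155172: log2(p) = -2.688056, -p*log2(p) = 0.417112
  p = 17/58 = 0.293103: log2(p) = -1.770518, -p*log2(p) = 0.518945
  p = 12/58 = 0.206897: log2(p) = -2.273018, -p*log2(p) = 0.470280
  p = 20/58 = 0.344828: log2(p) = -1.536053, -p*log2(p) = 0.529673
H = 0.417112 + 0.518945 + 0.470280 + 0.529673 = 1.936010

H = 1.936 bits/symbol


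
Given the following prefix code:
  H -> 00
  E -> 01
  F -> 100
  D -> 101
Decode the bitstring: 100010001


Decoding step by step:
Bits 100 -> F
Bits 01 -> E
Bits 00 -> H
Bits 01 -> E


Decoded message: FEHE


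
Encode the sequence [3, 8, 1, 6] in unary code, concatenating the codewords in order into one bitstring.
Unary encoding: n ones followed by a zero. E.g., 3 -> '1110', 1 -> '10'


Encode each number as n ones followed by a terminating 0:
  3 -> 1110 (4 bits)
  8 -> 111111110 (9 bits)
  1 -> 10 (2 bits)
  6 -> 1111110 (7 bits)
Total length = 4 + 9 + 2 + 7 = 22 bits.

Unary([3, 8, 1, 6]) = 1110111111110101111110 (22 bits)


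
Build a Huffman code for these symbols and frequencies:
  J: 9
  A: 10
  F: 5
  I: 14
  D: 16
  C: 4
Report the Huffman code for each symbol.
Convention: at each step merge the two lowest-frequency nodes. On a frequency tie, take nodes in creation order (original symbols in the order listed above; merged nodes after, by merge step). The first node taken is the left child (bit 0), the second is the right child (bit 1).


Huffman tree construction:
Step 1: Merge C(4) + F(5) = 9
Step 2: Merge J(9) + (C+F)(9) = 18
Step 3: Merge A(10) + I(14) = 24
Step 4: Merge D(16) + (J+(C+F))(18) = 34
Step 5: Merge (A+I)(24) + (D+(J+(C+F)))(34) = 58
Read each symbol's code off the tree from the root (left child = 0, right child = 1).

Codes:
  J: 110 (length 3)
  A: 00 (length 2)
  F: 1111 (length 4)
  I: 01 (length 2)
  D: 10 (length 2)
  C: 1110 (length 4)
Average code length: 143/58 = 2.4655 bits/symbol


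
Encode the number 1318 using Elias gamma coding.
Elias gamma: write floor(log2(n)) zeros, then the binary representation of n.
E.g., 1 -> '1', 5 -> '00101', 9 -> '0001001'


num_bits = floor(log2(1318)) + 1 = 11
leading_zeros = num_bits - 1 = 10
binary(1318) = 10100100110

Elias gamma(1318) = '0000000000' + '10100100110' = 000000000010100100110 (21 bits)


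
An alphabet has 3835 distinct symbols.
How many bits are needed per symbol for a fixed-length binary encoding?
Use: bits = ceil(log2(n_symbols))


log2(3835) = 11.905
Bracket: 2^11 = 2048 < 3835 <= 2^12 = 4096
So ceil(log2(3835)) = 12

bits = ceil(log2(3835)) = ceil(11.905) = 12 bits


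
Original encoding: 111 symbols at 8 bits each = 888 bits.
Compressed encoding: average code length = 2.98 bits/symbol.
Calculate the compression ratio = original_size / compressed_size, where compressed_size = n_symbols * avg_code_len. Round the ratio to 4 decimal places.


original_size = n_symbols * orig_bits = 111 * 8 = 888 bits
compressed_size = n_symbols * avg_code_len = 111 * 2.98 = 330.78 bits
ratio = original_size / compressed_size = 888 / 330.78 = 2.6846

Compression ratio = 2.6846


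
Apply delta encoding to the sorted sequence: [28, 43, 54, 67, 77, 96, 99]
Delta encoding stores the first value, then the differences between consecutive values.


First value: 28
Deltas:
  43 - 28 = 15
  54 - 43 = 11
  67 - 54 = 13
  77 - 67 = 10
  96 - 77 = 19
  99 - 96 = 3


Delta encoded: [28, 15, 11, 13, 10, 19, 3]


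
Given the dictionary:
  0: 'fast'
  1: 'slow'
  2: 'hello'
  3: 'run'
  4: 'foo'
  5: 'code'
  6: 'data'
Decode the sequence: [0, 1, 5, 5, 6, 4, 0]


Look up each index in the dictionary:
  0 -> 'fast'
  1 -> 'slow'
  5 -> 'code'
  5 -> 'code'
  6 -> 'data'
  4 -> 'foo'
  0 -> 'fast'

Decoded: "fast slow code code data foo fast"


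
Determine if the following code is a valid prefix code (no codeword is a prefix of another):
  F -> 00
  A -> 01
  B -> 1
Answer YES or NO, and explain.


Checking each pair (does one codeword prefix another?):
  F='00' vs A='01': no prefix
  F='00' vs B='1': no prefix
  A='01' vs F='00': no prefix
  A='01' vs B='1': no prefix
  B='1' vs F='00': no prefix
  B='1' vs A='01': no prefix
No violation found over all pairs.

YES -- this is a valid prefix code. No codeword is a prefix of any other codeword.


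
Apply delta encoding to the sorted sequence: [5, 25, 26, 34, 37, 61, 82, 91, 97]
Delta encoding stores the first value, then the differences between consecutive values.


First value: 5
Deltas:
  25 - 5 = 20
  26 - 25 = 1
  34 - 26 = 8
  37 - 34 = 3
  61 - 37 = 24
  82 - 61 = 21
  91 - 82 = 9
  97 - 91 = 6


Delta encoded: [5, 20, 1, 8, 3, 24, 21, 9, 6]


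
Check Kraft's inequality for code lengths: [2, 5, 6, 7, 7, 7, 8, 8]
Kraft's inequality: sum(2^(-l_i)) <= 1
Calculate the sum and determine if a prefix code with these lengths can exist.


Sum = 2^(-2) + 2^(-5) + 2^(-6) + 2^(-7) + 2^(-7) + 2^(-7) + 2^(-8) + 2^(-8)
    = 0.25 + 0.03125 + 0.015625 + 0.0078125 + 0.0078125 + 0.0078125 + 0.00390625 + 0.00390625
    = 84/256 = 0.328125
Since 0.328125 <= 1, Kraft's inequality IS satisfied.
A prefix code with these lengths CAN exist.

Kraft sum = 0.328125. Satisfied.


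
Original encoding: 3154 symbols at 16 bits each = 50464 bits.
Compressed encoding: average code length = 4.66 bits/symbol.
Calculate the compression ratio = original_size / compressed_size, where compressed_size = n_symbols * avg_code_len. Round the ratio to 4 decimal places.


original_size = n_symbols * orig_bits = 3154 * 16 = 50464 bits
compressed_size = n_symbols * avg_code_len = 3154 * 4.66 = 14697.64 bits
ratio = original_size / compressed_size = 50464 / 14697.64 = 3.4335

Compression ratio = 3.4335


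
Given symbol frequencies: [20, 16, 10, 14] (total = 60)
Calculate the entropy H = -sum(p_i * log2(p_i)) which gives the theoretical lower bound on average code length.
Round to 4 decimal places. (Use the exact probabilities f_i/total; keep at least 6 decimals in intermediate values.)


Per-symbol terms -p_i * log2(p_i) with p_i = f_i/60:
  p = 20/60 = 0.333333: log2(p) = -1.584963, -p*log2(p) = 0.528321
  p = 16/60 = 0.266667: log2(p) = -1.906891, -p*log2(p) = 0.508504
  p = 10/60 = 0.166667: log2(p) = -2.584963, -p*log2(p) = 0.430827
  p = 14/60 = 0.233333: log2(p) = -2.099536, -p*log2(p) = 0.489892
H = 0.528321 + 0.508504 + 0.430827 + 0.489892 = 1.957544

H = 1.9575 bits/symbol


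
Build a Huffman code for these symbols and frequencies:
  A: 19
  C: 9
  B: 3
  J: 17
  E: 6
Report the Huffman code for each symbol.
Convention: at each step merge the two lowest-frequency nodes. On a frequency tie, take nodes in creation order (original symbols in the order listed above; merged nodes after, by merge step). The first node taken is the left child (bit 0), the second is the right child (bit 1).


Huffman tree construction:
Step 1: Merge B(3) + E(6) = 9
Step 2: Merge C(9) + (B+E)(9) = 18
Step 3: Merge J(17) + (C+(B+E))(18) = 35
Step 4: Merge A(19) + (J+(C+(B+E)))(35) = 54
Read each symbol's code off the tree from the root (left child = 0, right child = 1).

Codes:
  A: 0 (length 1)
  C: 110 (length 3)
  B: 1110 (length 4)
  J: 10 (length 2)
  E: 1111 (length 4)
Average code length: 116/54 = 2.1481 bits/symbol


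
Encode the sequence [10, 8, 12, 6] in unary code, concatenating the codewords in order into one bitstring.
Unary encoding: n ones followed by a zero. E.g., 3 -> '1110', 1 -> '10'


Encode each number as n ones followed by a terminating 0:
  10 -> 11111111110 (11 bits)
  8 -> 111111110 (9 bits)
  12 -> 1111111111110 (13 bits)
  6 -> 1111110 (7 bits)
Total length = 11 + 9 + 13 + 7 = 40 bits.

Unary([10, 8, 12, 6]) = 1111111111011111111011111111111101111110 (40 bits)


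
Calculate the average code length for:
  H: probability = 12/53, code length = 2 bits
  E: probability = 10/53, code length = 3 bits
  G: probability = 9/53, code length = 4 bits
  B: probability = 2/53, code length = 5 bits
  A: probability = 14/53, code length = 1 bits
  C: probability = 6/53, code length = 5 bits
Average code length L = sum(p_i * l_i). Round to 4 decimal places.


Weighted contributions p_i * l_i:
  H: (12/53) * 2 = 24/53
  E: (10/53) * 3 = 30/53
  G: (9/53) * 4 = 36/53
  B: (2/53) * 5 = 10/53
  A: (14/53) * 1 = 14/53
  C: (6/53) * 5 = 30/53
Sum = (24 + 30 + 36 + 10 + 14 + 30)/53 = 144/53

L = 144/53 = 2.7170 bits/symbol


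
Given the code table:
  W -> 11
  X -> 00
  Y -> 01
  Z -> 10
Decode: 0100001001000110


Decoding:
01 -> Y
00 -> X
00 -> X
10 -> Z
01 -> Y
00 -> X
01 -> Y
10 -> Z


Result: YXXZYXYZ


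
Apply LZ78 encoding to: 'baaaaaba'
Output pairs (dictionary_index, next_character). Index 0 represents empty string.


LZ78 encoding steps:
Dictionary: {0: ''}
Step 1: w='' (idx 0), next='b' -> output (0, 'b'), add 'b' as idx 1
Step 2: w='' (idx 0), next='a' -> output (0, 'a'), add 'a' as idx 2
Step 3: w='a' (idx 2), next='a' -> output (2, 'a'), add 'aa' as idx 3
Step 4: w='aa' (idx 3), next='b' -> output (3, 'b'), add 'aab' as idx 4
Step 5: w='a' (idx 2), end of input -> output (2, '')


Encoded: [(0, 'b'), (0, 'a'), (2, 'a'), (3, 'b'), (2, '')]


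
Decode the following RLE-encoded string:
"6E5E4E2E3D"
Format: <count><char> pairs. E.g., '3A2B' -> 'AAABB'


Expanding each <count><char> pair:
  6E -> 'EEEEEE'
  5E -> 'EEEEE'
  4E -> 'EEEE'
  2E -> 'EE'
  3D -> 'DDD'

Decoded = EEEEEEEEEEEEEEEEEDDD


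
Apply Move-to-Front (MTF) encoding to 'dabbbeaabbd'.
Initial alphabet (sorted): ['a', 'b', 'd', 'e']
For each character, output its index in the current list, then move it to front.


MTF encoding:
'd': index 2 in ['a', 'b', 'd', 'e'] -> ['d', 'a', 'b', 'e']
'a': index 1 in ['d', 'a', 'b', 'e'] -> ['a', 'd', 'b', 'e']
'b': index 2 in ['a', 'd', 'b', 'e'] -> ['b', 'a', 'd', 'e']
'b': index 0 in ['b', 'a', 'd', 'e'] -> ['b', 'a', 'd', 'e']
'b': index 0 in ['b', 'a', 'd', 'e'] -> ['b', 'a', 'd', 'e']
'e': index 3 in ['b', 'a', 'd', 'e'] -> ['e', 'b', 'a', 'd']
'a': index 2 in ['e', 'b', 'a', 'd'] -> ['a', 'e', 'b', 'd']
'a': index 0 in ['a', 'e', 'b', 'd'] -> ['a', 'e', 'b', 'd']
'b': index 2 in ['a', 'e', 'b', 'd'] -> ['b', 'a', 'e', 'd']
'b': index 0 in ['b', 'a', 'e', 'd'] -> ['b', 'a', 'e', 'd']
'd': index 3 in ['b', 'a', 'e', 'd'] -> ['d', 'b', 'a', 'e']


Output: [2, 1, 2, 0, 0, 3, 2, 0, 2, 0, 3]


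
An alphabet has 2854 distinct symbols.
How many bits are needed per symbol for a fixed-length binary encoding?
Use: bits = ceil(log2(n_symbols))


log2(2854) = 11.4788
Bracket: 2^11 = 2048 < 2854 <= 2^12 = 4096
So ceil(log2(2854)) = 12

bits = ceil(log2(2854)) = ceil(11.4788) = 12 bits


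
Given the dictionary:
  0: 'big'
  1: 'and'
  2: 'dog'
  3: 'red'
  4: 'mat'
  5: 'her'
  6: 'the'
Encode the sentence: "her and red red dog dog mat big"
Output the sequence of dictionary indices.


Look up each word in the dictionary:
  'her' -> 5
  'and' -> 1
  'red' -> 3
  'red' -> 3
  'dog' -> 2
  'dog' -> 2
  'mat' -> 4
  'big' -> 0

Encoded: [5, 1, 3, 3, 2, 2, 4, 0]


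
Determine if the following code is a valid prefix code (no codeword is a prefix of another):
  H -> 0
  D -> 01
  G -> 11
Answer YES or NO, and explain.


Checking each pair (does one codeword prefix another?):
  H='0' vs D='01': prefix -- VIOLATION

NO -- this is NOT a valid prefix code. H (0) is a prefix of D (01).


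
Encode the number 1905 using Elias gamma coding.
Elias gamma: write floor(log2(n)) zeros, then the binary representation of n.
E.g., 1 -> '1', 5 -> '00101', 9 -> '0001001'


num_bits = floor(log2(1905)) + 1 = 11
leading_zeros = num_bits - 1 = 10
binary(1905) = 11101110001

Elias gamma(1905) = '0000000000' + '11101110001' = 000000000011101110001 (21 bits)


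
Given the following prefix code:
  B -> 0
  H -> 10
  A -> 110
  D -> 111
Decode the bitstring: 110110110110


Decoding step by step:
Bits 110 -> A
Bits 110 -> A
Bits 110 -> A
Bits 110 -> A


Decoded message: AAAA


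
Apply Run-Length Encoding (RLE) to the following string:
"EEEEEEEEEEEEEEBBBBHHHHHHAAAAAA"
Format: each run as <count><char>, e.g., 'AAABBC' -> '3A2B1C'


Scanning runs left to right:
  i=0: run of 'E' x 14 -> '14E'
  i=14: run of 'B' x 4 -> '4B'
  i=18: run of 'H' x 6 -> '6H'
  i=24: run of 'A' x 6 -> '6A'

RLE = 14E4B6H6A


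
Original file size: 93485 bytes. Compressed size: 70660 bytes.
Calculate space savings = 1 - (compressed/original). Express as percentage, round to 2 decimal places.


ratio = compressed/original = 70660/93485 = 0.755843
savings = 1 - ratio = 1 - 0.755843 = 0.244157
as a percentage: 0.244157 * 100 = 24.42%

Space savings = 1 - 70660/93485 = 24.42%


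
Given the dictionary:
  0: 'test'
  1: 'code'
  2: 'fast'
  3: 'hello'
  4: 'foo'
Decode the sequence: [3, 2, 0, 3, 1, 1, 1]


Look up each index in the dictionary:
  3 -> 'hello'
  2 -> 'fast'
  0 -> 'test'
  3 -> 'hello'
  1 -> 'code'
  1 -> 'code'
  1 -> 'code'

Decoded: "hello fast test hello code code code"


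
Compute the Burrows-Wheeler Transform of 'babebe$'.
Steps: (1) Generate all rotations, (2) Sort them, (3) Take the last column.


Rotations (sorted):
  0: $babebe -> last char: e
  1: abebe$b -> last char: b
  2: babebe$ -> last char: $
  3: be$babe -> last char: e
  4: bebe$ba -> last char: a
  5: e$babeb -> last char: b
  6: ebe$bab -> last char: b


BWT = eb$eabb


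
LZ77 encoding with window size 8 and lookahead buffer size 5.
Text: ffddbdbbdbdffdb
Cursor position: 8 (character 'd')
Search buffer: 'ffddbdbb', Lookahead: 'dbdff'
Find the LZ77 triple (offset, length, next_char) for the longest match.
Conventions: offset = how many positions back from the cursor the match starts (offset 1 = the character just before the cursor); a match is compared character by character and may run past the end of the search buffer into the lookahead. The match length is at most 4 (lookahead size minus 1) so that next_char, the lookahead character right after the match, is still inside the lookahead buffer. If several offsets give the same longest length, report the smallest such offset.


Try each offset into the search buffer:
  offset=1 (pos 7, char 'b'): match length 0
  offset=2 (pos 6, char 'b'): match length 0
  offset=3 (pos 5, char 'd'): match length 2
  offset=4 (pos 4, char 'b'): match length 0
  offset=5 (pos 3, char 'd'): match length 3
  offset=6 (pos 2, char 'd'): match length 1
  offset=7 (pos 1, char 'f'): match length 0
  offset=8 (pos 0, char 'f'): match length 0
Longest match has length 3 at offset 5.
next_char = character at position 8 + 3 = 11 -> 'f'

Best match: offset=5, length=3 (matching 'dbd' starting at position 3)
LZ77 triple: (5, 3, 'f')


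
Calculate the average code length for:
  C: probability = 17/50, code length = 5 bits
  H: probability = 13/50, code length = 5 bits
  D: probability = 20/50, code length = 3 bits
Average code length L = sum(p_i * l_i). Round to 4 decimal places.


Weighted contributions p_i * l_i:
  C: (17/50) * 5 = 85/50
  H: (13/50) * 5 = 65/50
  D: (20/50) * 3 = 60/50
Sum = (85 + 65 + 60)/50 = 210/50

L = 210/50 = 4.2000 bits/symbol


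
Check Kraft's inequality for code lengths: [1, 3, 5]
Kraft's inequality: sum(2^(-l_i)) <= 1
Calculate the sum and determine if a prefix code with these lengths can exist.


Sum = 2^(-1) + 2^(-3) + 2^(-5)
    = 0.5 + 0.125 + 0.03125
    = 21/32 = 0.65625
Since 0.65625 <= 1, Kraft's inequality IS satisfied.
A prefix code with these lengths CAN exist.

Kraft sum = 0.65625. Satisfied.


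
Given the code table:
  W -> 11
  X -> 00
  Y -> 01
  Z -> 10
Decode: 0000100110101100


Decoding:
00 -> X
00 -> X
10 -> Z
01 -> Y
10 -> Z
10 -> Z
11 -> W
00 -> X


Result: XXZYZZWX


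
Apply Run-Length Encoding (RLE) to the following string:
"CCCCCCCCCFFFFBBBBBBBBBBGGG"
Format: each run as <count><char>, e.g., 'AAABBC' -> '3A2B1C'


Scanning runs left to right:
  i=0: run of 'C' x 9 -> '9C'
  i=9: run of 'F' x 4 -> '4F'
  i=13: run of 'B' x 10 -> '10B'
  i=23: run of 'G' x 3 -> '3G'

RLE = 9C4F10B3G


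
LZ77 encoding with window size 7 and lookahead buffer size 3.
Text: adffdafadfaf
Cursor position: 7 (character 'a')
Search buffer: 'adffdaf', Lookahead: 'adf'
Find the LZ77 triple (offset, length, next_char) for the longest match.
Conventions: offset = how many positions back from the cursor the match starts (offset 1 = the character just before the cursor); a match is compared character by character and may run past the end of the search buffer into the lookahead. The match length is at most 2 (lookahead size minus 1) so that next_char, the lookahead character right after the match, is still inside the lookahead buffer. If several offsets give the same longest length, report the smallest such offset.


Try each offset into the search buffer:
  offset=1 (pos 6, char 'f'): match length 0
  offset=2 (pos 5, char 'a'): match length 1
  offset=3 (pos 4, char 'd'): match length 0
  offset=4 (pos 3, char 'f'): match length 0
  offset=5 (pos 2, char 'f'): match length 0
  offset=6 (pos 1, char 'd'): match length 0
  offset=7 (pos 0, char 'a'): match length 2
Longest match has length 2 at offset 7.
next_char = character at position 7 + 2 = 9 -> 'f'

Best match: offset=7, length=2 (matching 'ad' starting at position 0)
LZ77 triple: (7, 2, 'f')


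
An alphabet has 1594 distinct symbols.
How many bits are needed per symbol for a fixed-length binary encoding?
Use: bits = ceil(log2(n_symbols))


log2(1594) = 10.6384
Bracket: 2^10 = 1024 < 1594 <= 2^11 = 2048
So ceil(log2(1594)) = 11

bits = ceil(log2(1594)) = ceil(10.6384) = 11 bits


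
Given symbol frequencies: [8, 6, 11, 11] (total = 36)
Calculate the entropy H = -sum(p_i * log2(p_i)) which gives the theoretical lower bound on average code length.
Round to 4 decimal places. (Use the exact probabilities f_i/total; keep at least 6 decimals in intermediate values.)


Per-symbol terms -p_i * log2(p_i) with p_i = f_i/36:
  p = 8/36 = 0.222222: log2(p) = -2.169925, -p*log2(p) = 0.482206
  p = 6/36 = 0.166667: log2(p) = -2.584963, -p*log2(p) = 0.430827
  p = 11/36 = 0.305556: log2(p) = -1.710493, -p*log2(p) = 0.522651
  p = 11/36 = 0.305556: log2(p) = -1.710493, -p*log2(p) = 0.522651
H = 0.482206 + 0.430827 + 0.522651 + 0.522651 = 1.958335

H = 1.9583 bits/symbol


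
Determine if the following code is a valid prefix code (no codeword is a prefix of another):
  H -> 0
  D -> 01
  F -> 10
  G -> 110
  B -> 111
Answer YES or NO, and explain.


Checking each pair (does one codeword prefix another?):
  H='0' vs D='01': prefix -- VIOLATION

NO -- this is NOT a valid prefix code. H (0) is a prefix of D (01).


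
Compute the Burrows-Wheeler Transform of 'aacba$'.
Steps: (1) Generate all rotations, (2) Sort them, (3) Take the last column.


Rotations (sorted):
  0: $aacba -> last char: a
  1: a$aacb -> last char: b
  2: aacba$ -> last char: $
  3: acba$a -> last char: a
  4: ba$aac -> last char: c
  5: cba$aa -> last char: a


BWT = ab$aca


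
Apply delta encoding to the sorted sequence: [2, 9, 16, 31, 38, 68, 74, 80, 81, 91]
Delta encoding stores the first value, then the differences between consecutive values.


First value: 2
Deltas:
  9 - 2 = 7
  16 - 9 = 7
  31 - 16 = 15
  38 - 31 = 7
  68 - 38 = 30
  74 - 68 = 6
  80 - 74 = 6
  81 - 80 = 1
  91 - 81 = 10


Delta encoded: [2, 7, 7, 15, 7, 30, 6, 6, 1, 10]


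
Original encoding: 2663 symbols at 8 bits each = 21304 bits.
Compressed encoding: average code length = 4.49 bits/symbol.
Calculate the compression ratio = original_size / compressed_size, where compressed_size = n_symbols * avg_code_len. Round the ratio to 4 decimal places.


original_size = n_symbols * orig_bits = 2663 * 8 = 21304 bits
compressed_size = n_symbols * avg_code_len = 2663 * 4.49 = 11956.87 bits
ratio = original_size / compressed_size = 21304 / 11956.87 = 1.7817

Compression ratio = 1.7817


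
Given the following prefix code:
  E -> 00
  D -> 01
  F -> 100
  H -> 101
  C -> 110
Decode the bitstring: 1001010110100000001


Decoding step by step:
Bits 100 -> F
Bits 101 -> H
Bits 01 -> D
Bits 101 -> H
Bits 00 -> E
Bits 00 -> E
Bits 00 -> E
Bits 01 -> D


Decoded message: FHDHEEED


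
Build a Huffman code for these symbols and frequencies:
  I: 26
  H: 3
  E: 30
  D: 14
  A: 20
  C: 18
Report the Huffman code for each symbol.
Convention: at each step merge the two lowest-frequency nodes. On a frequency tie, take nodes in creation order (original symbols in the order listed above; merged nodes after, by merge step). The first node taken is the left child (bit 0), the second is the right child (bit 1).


Huffman tree construction:
Step 1: Merge H(3) + D(14) = 17
Step 2: Merge (H+D)(17) + C(18) = 35
Step 3: Merge A(20) + I(26) = 46
Step 4: Merge E(30) + ((H+D)+C)(35) = 65
Step 5: Merge (A+I)(46) + (E+((H+D)+C))(65) = 111
Read each symbol's code off the tree from the root (left child = 0, right child = 1).

Codes:
  I: 01 (length 2)
  H: 1100 (length 4)
  E: 10 (length 2)
  D: 1101 (length 4)
  A: 00 (length 2)
  C: 111 (length 3)
Average code length: 274/111 = 2.4685 bits/symbol


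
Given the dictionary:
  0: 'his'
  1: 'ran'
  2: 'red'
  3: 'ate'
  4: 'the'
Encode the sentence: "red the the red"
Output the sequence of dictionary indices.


Look up each word in the dictionary:
  'red' -> 2
  'the' -> 4
  'the' -> 4
  'red' -> 2

Encoded: [2, 4, 4, 2]


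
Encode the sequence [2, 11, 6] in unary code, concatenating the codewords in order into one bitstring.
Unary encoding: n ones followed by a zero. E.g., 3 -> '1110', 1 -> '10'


Encode each number as n ones followed by a terminating 0:
  2 -> 110 (3 bits)
  11 -> 111111111110 (12 bits)
  6 -> 1111110 (7 bits)
Total length = 3 + 12 + 7 = 22 bits.

Unary([2, 11, 6]) = 1101111111111101111110 (22 bits)


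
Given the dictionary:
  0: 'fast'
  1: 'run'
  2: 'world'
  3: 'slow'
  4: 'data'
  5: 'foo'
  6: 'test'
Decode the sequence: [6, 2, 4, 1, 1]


Look up each index in the dictionary:
  6 -> 'test'
  2 -> 'world'
  4 -> 'data'
  1 -> 'run'
  1 -> 'run'

Decoded: "test world data run run"


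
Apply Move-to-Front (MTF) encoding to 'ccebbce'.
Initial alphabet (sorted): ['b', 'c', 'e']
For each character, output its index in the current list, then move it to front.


MTF encoding:
'c': index 1 in ['b', 'c', 'e'] -> ['c', 'b', 'e']
'c': index 0 in ['c', 'b', 'e'] -> ['c', 'b', 'e']
'e': index 2 in ['c', 'b', 'e'] -> ['e', 'c', 'b']
'b': index 2 in ['e', 'c', 'b'] -> ['b', 'e', 'c']
'b': index 0 in ['b', 'e', 'c'] -> ['b', 'e', 'c']
'c': index 2 in ['b', 'e', 'c'] -> ['c', 'b', 'e']
'e': index 2 in ['c', 'b', 'e'] -> ['e', 'c', 'b']


Output: [1, 0, 2, 2, 0, 2, 2]


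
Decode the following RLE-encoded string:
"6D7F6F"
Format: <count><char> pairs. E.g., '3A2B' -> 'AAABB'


Expanding each <count><char> pair:
  6D -> 'DDDDDD'
  7F -> 'FFFFFFF'
  6F -> 'FFFFFF'

Decoded = DDDDDDFFFFFFFFFFFFF


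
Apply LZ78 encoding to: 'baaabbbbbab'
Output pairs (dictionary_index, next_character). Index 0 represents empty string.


LZ78 encoding steps:
Dictionary: {0: ''}
Step 1: w='' (idx 0), next='b' -> output (0, 'b'), add 'b' as idx 1
Step 2: w='' (idx 0), next='a' -> output (0, 'a'), add 'a' as idx 2
Step 3: w='a' (idx 2), next='a' -> output (2, 'a'), add 'aa' as idx 3
Step 4: w='b' (idx 1), next='b' -> output (1, 'b'), add 'bb' as idx 4
Step 5: w='bb' (idx 4), next='b' -> output (4, 'b'), add 'bbb' as idx 5
Step 6: w='a' (idx 2), next='b' -> output (2, 'b'), add 'ab' as idx 6


Encoded: [(0, 'b'), (0, 'a'), (2, 'a'), (1, 'b'), (4, 'b'), (2, 'b')]


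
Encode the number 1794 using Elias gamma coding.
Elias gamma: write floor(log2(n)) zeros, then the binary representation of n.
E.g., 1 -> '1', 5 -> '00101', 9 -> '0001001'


num_bits = floor(log2(1794)) + 1 = 11
leading_zeros = num_bits - 1 = 10
binary(1794) = 11100000010

Elias gamma(1794) = '0000000000' + '11100000010' = 000000000011100000010 (21 bits)


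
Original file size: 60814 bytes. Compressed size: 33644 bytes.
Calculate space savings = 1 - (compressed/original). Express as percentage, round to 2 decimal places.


ratio = compressed/original = 33644/60814 = 0.553228
savings = 1 - ratio = 1 - 0.553228 = 0.446772
as a percentage: 0.446772 * 100 = 44.68%

Space savings = 1 - 33644/60814 = 44.68%


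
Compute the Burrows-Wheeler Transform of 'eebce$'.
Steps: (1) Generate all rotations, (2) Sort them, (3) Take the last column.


Rotations (sorted):
  0: $eebce -> last char: e
  1: bce$ee -> last char: e
  2: ce$eeb -> last char: b
  3: e$eebc -> last char: c
  4: ebce$e -> last char: e
  5: eebce$ -> last char: $


BWT = eebce$


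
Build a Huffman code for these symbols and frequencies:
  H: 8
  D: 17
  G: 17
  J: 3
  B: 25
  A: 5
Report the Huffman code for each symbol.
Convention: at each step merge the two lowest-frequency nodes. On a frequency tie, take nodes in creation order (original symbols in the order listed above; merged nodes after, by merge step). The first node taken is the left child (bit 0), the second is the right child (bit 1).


Huffman tree construction:
Step 1: Merge J(3) + A(5) = 8
Step 2: Merge H(8) + (J+A)(8) = 16
Step 3: Merge (H+(J+A))(16) + D(17) = 33
Step 4: Merge G(17) + B(25) = 42
Step 5: Merge ((H+(J+A))+D)(33) + (G+B)(42) = 75
Read each symbol's code off the tree from the root (left child = 0, right child = 1).

Codes:
  H: 000 (length 3)
  D: 01 (length 2)
  G: 10 (length 2)
  J: 0010 (length 4)
  B: 11 (length 2)
  A: 0011 (length 4)
Average code length: 174/75 = 2.3200 bits/symbol


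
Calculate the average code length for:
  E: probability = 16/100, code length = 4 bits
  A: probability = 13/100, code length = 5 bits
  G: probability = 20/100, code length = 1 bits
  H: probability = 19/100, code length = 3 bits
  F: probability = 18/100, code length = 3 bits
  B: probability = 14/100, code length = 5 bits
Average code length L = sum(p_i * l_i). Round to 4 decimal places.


Weighted contributions p_i * l_i:
  E: (16/100) * 4 = 64/100
  A: (13/100) * 5 = 65/100
  G: (20/100) * 1 = 20/100
  H: (19/100) * 3 = 57/100
  F: (18/100) * 3 = 54/100
  B: (14/100) * 5 = 70/100
Sum = (64 + 65 + 20 + 57 + 54 + 70)/100 = 330/100

L = 330/100 = 3.3000 bits/symbol


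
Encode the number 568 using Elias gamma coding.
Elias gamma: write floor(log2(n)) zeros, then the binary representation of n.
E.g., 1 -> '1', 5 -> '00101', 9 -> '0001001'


num_bits = floor(log2(568)) + 1 = 10
leading_zeros = num_bits - 1 = 9
binary(568) = 1000111000

Elias gamma(568) = '000000000' + '1000111000' = 0000000001000111000 (19 bits)


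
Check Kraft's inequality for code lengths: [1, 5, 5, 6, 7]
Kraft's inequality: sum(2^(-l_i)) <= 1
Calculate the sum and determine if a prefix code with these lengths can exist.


Sum = 2^(-1) + 2^(-5) + 2^(-5) + 2^(-6) + 2^(-7)
    = 0.5 + 0.03125 + 0.03125 + 0.015625 + 0.0078125
    = 75/128 = 0.5859375
Since 0.5859375 <= 1, Kraft's inequality IS satisfied.
A prefix code with these lengths CAN exist.

Kraft sum = 0.5859375. Satisfied.


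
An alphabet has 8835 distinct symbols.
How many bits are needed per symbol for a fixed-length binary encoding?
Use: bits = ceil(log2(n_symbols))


log2(8835) = 13.109
Bracket: 2^13 = 8192 < 8835 <= 2^14 = 16384
So ceil(log2(8835)) = 14

bits = ceil(log2(8835)) = ceil(13.109) = 14 bits


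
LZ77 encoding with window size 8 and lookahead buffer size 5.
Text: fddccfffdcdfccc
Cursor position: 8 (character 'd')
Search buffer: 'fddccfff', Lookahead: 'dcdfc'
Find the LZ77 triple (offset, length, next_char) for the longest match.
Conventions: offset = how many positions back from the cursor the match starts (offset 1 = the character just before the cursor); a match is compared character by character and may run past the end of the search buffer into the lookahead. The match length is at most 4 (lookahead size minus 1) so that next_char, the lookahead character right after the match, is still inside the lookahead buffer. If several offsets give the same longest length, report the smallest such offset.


Try each offset into the search buffer:
  offset=1 (pos 7, char 'f'): match length 0
  offset=2 (pos 6, char 'f'): match length 0
  offset=3 (pos 5, char 'f'): match length 0
  offset=4 (pos 4, char 'c'): match length 0
  offset=5 (pos 3, char 'c'): match length 0
  offset=6 (pos 2, char 'd'): match length 2
  offset=7 (pos 1, char 'd'): match length 1
  offset=8 (pos 0, char 'f'): match length 0
Longest match has length 2 at offset 6.
next_char = character at position 8 + 2 = 10 -> 'd'

Best match: offset=6, length=2 (matching 'dc' starting at position 2)
LZ77 triple: (6, 2, 'd')


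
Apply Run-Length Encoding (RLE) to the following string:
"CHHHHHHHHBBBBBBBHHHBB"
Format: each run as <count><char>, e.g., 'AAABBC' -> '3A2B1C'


Scanning runs left to right:
  i=0: run of 'C' x 1 -> '1C'
  i=1: run of 'H' x 8 -> '8H'
  i=9: run of 'B' x 7 -> '7B'
  i=16: run of 'H' x 3 -> '3H'
  i=19: run of 'B' x 2 -> '2B'

RLE = 1C8H7B3H2B


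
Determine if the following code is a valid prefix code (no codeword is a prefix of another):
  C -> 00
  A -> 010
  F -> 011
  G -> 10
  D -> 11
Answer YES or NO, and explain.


Checking each pair (does one codeword prefix another?):
  C='00' vs A='010': no prefix
  C='00' vs F='011': no prefix
  C='00' vs G='10': no prefix
  C='00' vs D='11': no prefix
  A='010' vs C='00': no prefix
  A='010' vs F='011': no prefix
  A='010' vs G='10': no prefix
  A='010' vs D='11': no prefix
  F='011' vs C='00': no prefix
  F='011' vs A='010': no prefix
  F='011' vs G='10': no prefix
  F='011' vs D='11': no prefix
  G='10' vs C='00': no prefix
  G='10' vs A='010': no prefix
  G='10' vs F='011': no prefix
  G='10' vs D='11': no prefix
  D='11' vs C='00': no prefix
  D='11' vs A='010': no prefix
  D='11' vs F='011': no prefix
  D='11' vs G='10': no prefix
No violation found over all pairs.

YES -- this is a valid prefix code. No codeword is a prefix of any other codeword.


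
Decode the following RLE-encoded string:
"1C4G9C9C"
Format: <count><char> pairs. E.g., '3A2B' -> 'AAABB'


Expanding each <count><char> pair:
  1C -> 'C'
  4G -> 'GGGG'
  9C -> 'CCCCCCCCC'
  9C -> 'CCCCCCCCC'

Decoded = CGGGGCCCCCCCCCCCCCCCCCC


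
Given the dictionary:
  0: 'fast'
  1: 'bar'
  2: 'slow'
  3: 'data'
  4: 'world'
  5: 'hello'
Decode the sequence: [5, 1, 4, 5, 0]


Look up each index in the dictionary:
  5 -> 'hello'
  1 -> 'bar'
  4 -> 'world'
  5 -> 'hello'
  0 -> 'fast'

Decoded: "hello bar world hello fast"


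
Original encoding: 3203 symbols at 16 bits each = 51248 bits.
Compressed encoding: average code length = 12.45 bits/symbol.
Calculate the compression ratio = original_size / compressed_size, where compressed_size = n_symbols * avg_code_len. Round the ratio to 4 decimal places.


original_size = n_symbols * orig_bits = 3203 * 16 = 51248 bits
compressed_size = n_symbols * avg_code_len = 3203 * 12.45 = 39877.35 bits
ratio = original_size / compressed_size = 51248 / 39877.35 = 1.2851

Compression ratio = 1.2851


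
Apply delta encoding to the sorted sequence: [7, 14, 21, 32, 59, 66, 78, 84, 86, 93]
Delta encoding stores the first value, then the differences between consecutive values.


First value: 7
Deltas:
  14 - 7 = 7
  21 - 14 = 7
  32 - 21 = 11
  59 - 32 = 27
  66 - 59 = 7
  78 - 66 = 12
  84 - 78 = 6
  86 - 84 = 2
  93 - 86 = 7


Delta encoded: [7, 7, 7, 11, 27, 7, 12, 6, 2, 7]


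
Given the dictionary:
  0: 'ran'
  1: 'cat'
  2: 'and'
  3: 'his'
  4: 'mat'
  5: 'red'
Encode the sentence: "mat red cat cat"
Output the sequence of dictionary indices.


Look up each word in the dictionary:
  'mat' -> 4
  'red' -> 5
  'cat' -> 1
  'cat' -> 1

Encoded: [4, 5, 1, 1]


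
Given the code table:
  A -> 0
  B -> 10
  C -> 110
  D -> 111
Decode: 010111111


Decoding:
0 -> A
10 -> B
111 -> D
111 -> D


Result: ABDD


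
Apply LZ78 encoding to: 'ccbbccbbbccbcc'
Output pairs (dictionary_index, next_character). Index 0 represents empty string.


LZ78 encoding steps:
Dictionary: {0: ''}
Step 1: w='' (idx 0), next='c' -> output (0, 'c'), add 'c' as idx 1
Step 2: w='c' (idx 1), next='b' -> output (1, 'b'), add 'cb' as idx 2
Step 3: w='' (idx 0), next='b' -> output (0, 'b'), add 'b' as idx 3
Step 4: w='c' (idx 1), next='c' -> output (1, 'c'), add 'cc' as idx 4
Step 5: w='b' (idx 3), next='b' -> output (3, 'b'), add 'bb' as idx 5
Step 6: w='b' (idx 3), next='c' -> output (3, 'c'), add 'bc' as idx 6
Step 7: w='cb' (idx 2), next='c' -> output (2, 'c'), add 'cbc' as idx 7
Step 8: w='c' (idx 1), end of input -> output (1, '')


Encoded: [(0, 'c'), (1, 'b'), (0, 'b'), (1, 'c'), (3, 'b'), (3, 'c'), (2, 'c'), (1, '')]


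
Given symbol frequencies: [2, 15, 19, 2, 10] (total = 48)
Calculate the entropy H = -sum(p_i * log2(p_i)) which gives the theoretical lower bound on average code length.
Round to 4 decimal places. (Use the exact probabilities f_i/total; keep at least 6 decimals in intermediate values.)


Per-symbol terms -p_i * log2(p_i) with p_i = f_i/48:
  p = 2/48 = 0.041667: log2(p) = -4.584963, -p*log2(p) = 0.191040
  p = 15/48 = 0.312500: log2(p) = -1.678072, -p*log2(p) = 0.524397
  p = 19/48 = 0.395833: log2(p) = -1.337035, -p*log2(p) = 0.529243
  p = 2/48 = 0.041667: log2(p) = -4.584963, -p*log2(p) = 0.191040
  p = 10/48 = 0.208333: log2(p) = -2.263034, -p*log2(p) = 0.471466
H = 0.191040 + 0.524397 + 0.529243 + 0.191040 + 0.471466 = 1.907186

H = 1.9072 bits/symbol


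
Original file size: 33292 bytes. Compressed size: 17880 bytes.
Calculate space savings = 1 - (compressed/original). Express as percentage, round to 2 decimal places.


ratio = compressed/original = 17880/33292 = 0.537066
savings = 1 - ratio = 1 - 0.537066 = 0.462934
as a percentage: 0.462934 * 100 = 46.29%

Space savings = 1 - 17880/33292 = 46.29%


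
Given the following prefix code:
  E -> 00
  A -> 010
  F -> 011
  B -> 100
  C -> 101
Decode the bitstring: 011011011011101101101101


Decoding step by step:
Bits 011 -> F
Bits 011 -> F
Bits 011 -> F
Bits 011 -> F
Bits 101 -> C
Bits 101 -> C
Bits 101 -> C
Bits 101 -> C


Decoded message: FFFFCCCC


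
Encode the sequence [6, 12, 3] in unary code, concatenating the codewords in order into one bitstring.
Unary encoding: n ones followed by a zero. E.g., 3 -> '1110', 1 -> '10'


Encode each number as n ones followed by a terminating 0:
  6 -> 1111110 (7 bits)
  12 -> 1111111111110 (13 bits)
  3 -> 1110 (4 bits)
Total length = 7 + 13 + 4 = 24 bits.

Unary([6, 12, 3]) = 111111011111111111101110 (24 bits)


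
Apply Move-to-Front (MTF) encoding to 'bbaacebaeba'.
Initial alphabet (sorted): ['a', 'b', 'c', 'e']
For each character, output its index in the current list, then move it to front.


MTF encoding:
'b': index 1 in ['a', 'b', 'c', 'e'] -> ['b', 'a', 'c', 'e']
'b': index 0 in ['b', 'a', 'c', 'e'] -> ['b', 'a', 'c', 'e']
'a': index 1 in ['b', 'a', 'c', 'e'] -> ['a', 'b', 'c', 'e']
'a': index 0 in ['a', 'b', 'c', 'e'] -> ['a', 'b', 'c', 'e']
'c': index 2 in ['a', 'b', 'c', 'e'] -> ['c', 'a', 'b', 'e']
'e': index 3 in ['c', 'a', 'b', 'e'] -> ['e', 'c', 'a', 'b']
'b': index 3 in ['e', 'c', 'a', 'b'] -> ['b', 'e', 'c', 'a']
'a': index 3 in ['b', 'e', 'c', 'a'] -> ['a', 'b', 'e', 'c']
'e': index 2 in ['a', 'b', 'e', 'c'] -> ['e', 'a', 'b', 'c']
'b': index 2 in ['e', 'a', 'b', 'c'] -> ['b', 'e', 'a', 'c']
'a': index 2 in ['b', 'e', 'a', 'c'] -> ['a', 'b', 'e', 'c']


Output: [1, 0, 1, 0, 2, 3, 3, 3, 2, 2, 2]


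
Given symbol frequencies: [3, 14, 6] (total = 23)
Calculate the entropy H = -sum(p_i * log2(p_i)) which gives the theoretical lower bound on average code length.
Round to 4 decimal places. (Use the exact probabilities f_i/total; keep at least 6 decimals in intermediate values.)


Per-symbol terms -p_i * log2(p_i) with p_i = f_i/23:
  p = 3/23 = 0.130435: log2(p) = -2.938599, -p*log2(p) = 0.383296
  p = 14/23 = 0.608696: log2(p) = -0.716207, -p*log2(p) = 0.435952
  p = 6/23 = 0.260870: log2(p) = -1.938599, -p*log2(p) = 0.505722
H = 0.383296 + 0.435952 + 0.505722 = 1.324970

H = 1.325 bits/symbol


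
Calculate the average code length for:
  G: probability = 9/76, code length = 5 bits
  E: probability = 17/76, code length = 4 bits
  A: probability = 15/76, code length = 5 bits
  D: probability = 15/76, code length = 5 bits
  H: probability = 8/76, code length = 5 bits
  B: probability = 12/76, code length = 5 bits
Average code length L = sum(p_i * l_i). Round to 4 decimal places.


Weighted contributions p_i * l_i:
  G: (9/76) * 5 = 45/76
  E: (17/76) * 4 = 68/76
  A: (15/76) * 5 = 75/76
  D: (15/76) * 5 = 75/76
  H: (8/76) * 5 = 40/76
  B: (12/76) * 5 = 60/76
Sum = (45 + 68 + 75 + 75 + 40 + 60)/76 = 363/76

L = 363/76 = 4.7763 bits/symbol


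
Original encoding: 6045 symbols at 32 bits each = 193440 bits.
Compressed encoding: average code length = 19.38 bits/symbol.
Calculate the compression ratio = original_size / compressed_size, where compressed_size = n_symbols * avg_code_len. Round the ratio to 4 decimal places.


original_size = n_symbols * orig_bits = 6045 * 32 = 193440 bits
compressed_size = n_symbols * avg_code_len = 6045 * 19.38 = 117152.1 bits
ratio = original_size / compressed_size = 193440 / 117152.1 = 1.6512

Compression ratio = 1.6512


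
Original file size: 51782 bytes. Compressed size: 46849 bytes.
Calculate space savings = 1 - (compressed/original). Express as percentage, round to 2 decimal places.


ratio = compressed/original = 46849/51782 = 0.904735
savings = 1 - ratio = 1 - 0.904735 = 0.095265
as a percentage: 0.095265 * 100 = 9.53%

Space savings = 1 - 46849/51782 = 9.53%


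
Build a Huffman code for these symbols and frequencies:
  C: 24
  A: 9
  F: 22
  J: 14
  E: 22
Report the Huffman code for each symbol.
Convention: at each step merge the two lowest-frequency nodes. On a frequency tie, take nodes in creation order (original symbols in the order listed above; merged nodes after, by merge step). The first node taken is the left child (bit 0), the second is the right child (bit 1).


Huffman tree construction:
Step 1: Merge A(9) + J(14) = 23
Step 2: Merge F(22) + E(22) = 44
Step 3: Merge (A+J)(23) + C(24) = 47
Step 4: Merge (F+E)(44) + ((A+J)+C)(47) = 91
Read each symbol's code off the tree from the root (left child = 0, right child = 1).

Codes:
  C: 11 (length 2)
  A: 100 (length 3)
  F: 00 (length 2)
  J: 101 (length 3)
  E: 01 (length 2)
Average code length: 205/91 = 2.2527 bits/symbol
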